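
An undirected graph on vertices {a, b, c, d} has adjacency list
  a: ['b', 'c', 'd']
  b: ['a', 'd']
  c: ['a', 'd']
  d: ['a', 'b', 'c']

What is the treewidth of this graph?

A width-2 tree decomposition is:
Bags: B1 = {a, c, d}  B2 = {a, b, d}
Tree: B1–B2
Every bag has size at most 3, so the width is 3 − 1 = 2 and tw(G) ≤ 2. Conversely, {a, c, d} is a clique of size 3, and the vertices of any clique must share a bag in every tree decomposition; so some bag has ≥ 3 vertices and tw(G) ≥ 2. Therefore the treewidth is 2.

2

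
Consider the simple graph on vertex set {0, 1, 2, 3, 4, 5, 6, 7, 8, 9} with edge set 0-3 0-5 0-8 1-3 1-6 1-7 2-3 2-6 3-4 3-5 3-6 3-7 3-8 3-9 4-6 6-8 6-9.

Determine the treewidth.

A width-2 tree decomposition is:
Bags: B1 = {3, 4, 6}  B2 = {3, 6, 9}  B3 = {3, 6, 8}  B4 = {2, 3, 6}  B5 = {0, 3, 8}  B6 = {1, 3, 6}  B7 = {0, 3, 5}  B8 = {1, 3, 7}
Tree: B1–B2, B1–B3, B1–B4, B3–B5, B4–B6, B5–B7, B6–B8
The largest bag has 3 vertices, giving width 2; this decomposition certifies tw(G) ≤ 2. For the lower bound, the 3 vertices {0, 3, 8} are pairwise adjacent, and any tree decomposition puts a clique entirely inside one bag — forcing width ≥ 2. The upper and lower bounds meet at 2, so that is the treewidth.

2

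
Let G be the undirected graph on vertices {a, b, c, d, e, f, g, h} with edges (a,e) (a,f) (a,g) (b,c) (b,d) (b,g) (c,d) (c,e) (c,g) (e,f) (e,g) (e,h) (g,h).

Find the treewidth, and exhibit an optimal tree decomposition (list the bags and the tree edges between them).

The largest bag has 3 vertices, giving width 2; this decomposition certifies tw(G) ≤ 2. Conversely, {b, c, d} is a clique of size 3, and the vertices of any clique must share a bag in every tree decomposition; so some bag has ≥ 3 vertices and tw(G) ≥ 2. Hence tw(G) = 2 exactly.

Treewidth 2.
One optimal decomposition is:
Bags: B1 = {a, e, g}  B2 = {c, e, g}  B3 = {b, c, g}  B4 = {b, c, d}  B5 = {a, e, f}  B6 = {e, g, h}
Tree: B1–B2, B2–B3, B3–B4, B1–B5, B1–B6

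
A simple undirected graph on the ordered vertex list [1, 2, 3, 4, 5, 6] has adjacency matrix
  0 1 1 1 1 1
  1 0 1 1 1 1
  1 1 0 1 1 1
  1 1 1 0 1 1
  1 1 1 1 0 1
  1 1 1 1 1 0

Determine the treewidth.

5

A width-5 tree decomposition is:
Bags: B1 = {1, 2, 3, 4, 5, 6}
Tree: (single bag)
With just one bag of size 6, the width is 6 − 1 = 5, so tw(G) ≤ 5. For the lower bound, the 6 vertices {1, 2, 3, 4, 5, 6} are pairwise adjacent, and any tree decomposition puts a clique entirely inside one bag — forcing width ≥ 5. Combining the bounds, tw(G) = 5.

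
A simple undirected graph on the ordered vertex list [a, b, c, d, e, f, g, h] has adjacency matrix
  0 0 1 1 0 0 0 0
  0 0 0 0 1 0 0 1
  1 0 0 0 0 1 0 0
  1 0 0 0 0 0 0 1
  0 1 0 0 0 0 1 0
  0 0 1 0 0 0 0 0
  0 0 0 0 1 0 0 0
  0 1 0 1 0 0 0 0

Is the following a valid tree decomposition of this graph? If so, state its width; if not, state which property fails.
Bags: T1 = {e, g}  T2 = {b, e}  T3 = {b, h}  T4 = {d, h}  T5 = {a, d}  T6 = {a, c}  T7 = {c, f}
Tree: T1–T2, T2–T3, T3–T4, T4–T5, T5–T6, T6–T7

Vertex coverage: the bags together contain {a, b, c, d, e, f, g, h}, the full vertex set. Edge coverage: each edge of G has both endpoints in at least one bag. Running intersection: for every vertex, the bags containing it form a connected subtree. All three properties hold, so this is a valid tree decomposition of width max|bag| − 1 = 1, and hence tw(G) ≤ 1.

Yes; width 1.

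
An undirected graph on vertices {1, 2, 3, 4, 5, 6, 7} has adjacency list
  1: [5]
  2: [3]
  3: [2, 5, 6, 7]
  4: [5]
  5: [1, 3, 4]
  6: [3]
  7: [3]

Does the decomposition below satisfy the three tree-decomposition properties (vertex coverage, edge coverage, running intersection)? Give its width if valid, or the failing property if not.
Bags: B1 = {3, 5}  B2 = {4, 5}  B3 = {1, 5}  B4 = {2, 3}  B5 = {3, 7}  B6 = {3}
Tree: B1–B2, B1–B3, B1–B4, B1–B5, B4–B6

A tree decomposition must satisfy three properties: every vertex lies in some bag; for every edge, both endpoints lie together in some bag; and for every vertex, the bags containing it form a connected subtree. Here vertex 6 appears in no bag, so the decomposition is invalid.

No — vertex 6 appears in no bag.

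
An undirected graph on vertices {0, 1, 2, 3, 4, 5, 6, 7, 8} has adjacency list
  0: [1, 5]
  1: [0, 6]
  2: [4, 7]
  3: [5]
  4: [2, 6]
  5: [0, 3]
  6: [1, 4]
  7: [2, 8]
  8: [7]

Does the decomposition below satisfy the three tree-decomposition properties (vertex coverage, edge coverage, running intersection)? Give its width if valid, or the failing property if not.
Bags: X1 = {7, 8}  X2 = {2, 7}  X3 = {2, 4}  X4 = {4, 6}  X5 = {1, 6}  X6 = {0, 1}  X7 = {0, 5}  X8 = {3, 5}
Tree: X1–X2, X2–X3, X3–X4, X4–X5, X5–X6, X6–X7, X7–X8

Every vertex of G appears in some bag (union = {0, 1, 2, 3, 4, 5, 6, 7, 8}); every edge is covered by a bag; and for each vertex v the set of bags containing v is connected in the bag tree. The decomposition is therefore valid. The largest bag has 2 vertices, so the width is 1.

Yes; width 1.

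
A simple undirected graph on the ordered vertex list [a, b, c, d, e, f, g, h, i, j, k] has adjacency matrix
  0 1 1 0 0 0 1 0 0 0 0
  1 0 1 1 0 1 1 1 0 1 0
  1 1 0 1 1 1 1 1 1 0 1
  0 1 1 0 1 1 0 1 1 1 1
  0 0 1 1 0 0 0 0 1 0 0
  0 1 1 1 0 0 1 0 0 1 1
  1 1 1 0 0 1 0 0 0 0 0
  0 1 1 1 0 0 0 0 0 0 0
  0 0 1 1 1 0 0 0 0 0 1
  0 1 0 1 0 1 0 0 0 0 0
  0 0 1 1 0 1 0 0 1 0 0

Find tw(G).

A width-3 tree decomposition is:
Bags: B1 = {b, c, d, f}  B2 = {c, d, f, k}  B3 = {b, c, f, g}  B4 = {c, d, i, k}  B5 = {c, d, e, i}  B6 = {b, c, d, h}  B7 = {a, b, c, g}  B8 = {b, d, f, j}
Tree: B1–B2, B1–B3, B2–B4, B4–B5, B1–B6, B3–B7, B1–B8
The largest bag has 4 vertices, giving width 3; this decomposition certifies tw(G) ≤ 3. For the lower bound, the 4 vertices {b, d, f, j} are pairwise adjacent, and any tree decomposition puts a clique entirely inside one bag — forcing width ≥ 3. Hence tw(G) = 3 exactly.

3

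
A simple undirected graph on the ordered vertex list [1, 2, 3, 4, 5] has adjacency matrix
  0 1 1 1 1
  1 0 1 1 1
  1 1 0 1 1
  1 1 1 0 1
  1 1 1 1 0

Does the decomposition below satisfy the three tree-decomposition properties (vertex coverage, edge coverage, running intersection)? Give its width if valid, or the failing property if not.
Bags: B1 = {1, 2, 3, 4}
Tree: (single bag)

A tree decomposition must satisfy three properties: every vertex lies in some bag; for every edge, both endpoints lie together in some bag; and for every vertex, the bags containing it form a connected subtree. Here vertex 5 appears in no bag, so the decomposition is invalid.

No — vertex 5 appears in no bag.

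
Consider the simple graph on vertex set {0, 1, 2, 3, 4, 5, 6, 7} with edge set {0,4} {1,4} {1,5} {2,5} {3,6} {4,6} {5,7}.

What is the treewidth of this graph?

A width-1 tree decomposition is:
Bags: B1 = {4, 6}  B2 = {1, 4}  B3 = {0, 4}  B4 = {1, 5}  B5 = {3, 6}  B6 = {2, 5}  B7 = {5, 7}
Tree: B1–B2, B1–B3, B2–B4, B1–B5, B4–B6, B6–B7
The largest bag has 2 vertices, giving width 1; this decomposition certifies tw(G) ≤ 1. Since G has at least one edge (e.g. 6–4), it is not an edgeless graph, so tw(G) ≥ 1. Hence tw(G) = 1 exactly.

1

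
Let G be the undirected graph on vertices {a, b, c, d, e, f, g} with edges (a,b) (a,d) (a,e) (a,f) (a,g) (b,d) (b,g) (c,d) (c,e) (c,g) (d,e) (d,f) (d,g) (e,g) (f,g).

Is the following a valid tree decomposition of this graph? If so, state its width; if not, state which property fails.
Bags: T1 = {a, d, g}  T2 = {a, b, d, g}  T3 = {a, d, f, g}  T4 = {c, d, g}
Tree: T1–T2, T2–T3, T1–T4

A tree decomposition must satisfy three properties: every vertex lies in some bag; for every edge, both endpoints lie together in some bag; and for every vertex, the bags containing it form a connected subtree. Here vertex e appears in no bag, so the decomposition is invalid.

No — vertex e appears in no bag.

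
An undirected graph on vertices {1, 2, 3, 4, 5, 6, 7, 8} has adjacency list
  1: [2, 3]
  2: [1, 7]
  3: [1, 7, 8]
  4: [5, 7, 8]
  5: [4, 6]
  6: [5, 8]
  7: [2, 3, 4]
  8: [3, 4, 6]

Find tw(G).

2

A width-2 tree decomposition is:
Bags: B1 = {5, 6, 8}  B2 = {4, 5, 8}  B3 = {3, 4, 8}  B4 = {3, 4, 7}  B5 = {1, 3, 7}  B6 = {1, 2, 7}
Tree: B1–B2, B2–B3, B3–B4, B4–B5, B5–B6
Every bag has size at most 3, so the width is 3 − 1 = 2 and tw(G) ≤ 2. Since 6–5–4–8–6 is a cycle in G, G is not acyclic. Forests are exactly the graphs of treewidth ≤ 1, so tw(G) ≥ 2. Combining the bounds, tw(G) = 2.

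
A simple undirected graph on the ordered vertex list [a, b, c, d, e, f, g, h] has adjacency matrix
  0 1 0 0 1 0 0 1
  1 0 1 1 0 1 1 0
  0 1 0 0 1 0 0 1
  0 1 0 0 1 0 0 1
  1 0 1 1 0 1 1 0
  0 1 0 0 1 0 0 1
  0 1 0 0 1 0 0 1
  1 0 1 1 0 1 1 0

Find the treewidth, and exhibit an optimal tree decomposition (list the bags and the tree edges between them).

Every bag has size at most 4, so the width is 4 − 1 = 3 and tw(G) ≤ 3. For the lower bound: the 4 vertex sets {b,f}, {d,h}, {e}, {g} are disjoint, each induces a connected subgraph, and every pair is joined by at least one edge of G. Contracting each set to a single vertex therefore yields K_{4} as a minor, and since treewidth is minor-monotone, tw(G) ≥ tw(K_{4}) = 3. Hence tw(G) = 3 exactly.

Treewidth 3.
Bags: B1 = {b, e, f, h}  B2 = {b, d, e, h}  B3 = {b, e, g, h}  B4 = {b, c, e, h}  B5 = {a, b, e, h}
Tree: B1–B2, B2–B3, B3–B4, B4–B5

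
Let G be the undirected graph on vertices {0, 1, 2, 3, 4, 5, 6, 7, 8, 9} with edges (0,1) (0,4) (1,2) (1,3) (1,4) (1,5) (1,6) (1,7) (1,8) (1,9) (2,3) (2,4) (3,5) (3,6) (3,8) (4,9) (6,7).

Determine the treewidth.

2

A width-2 tree decomposition is:
Bags: B1 = {1, 2, 4}  B2 = {1, 2, 3}  B3 = {1, 3, 6}  B4 = {0, 1, 4}  B5 = {1, 3, 5}  B6 = {1, 6, 7}  B7 = {1, 3, 8}  B8 = {1, 4, 9}
Tree: B1–B2, B2–B3, B1–B4, B3–B5, B3–B6, B2–B7, B4–B8
Every bag has size at most 3, so the width is 3 − 1 = 2 and tw(G) ≤ 2. Conversely, {0, 1, 4} is a clique of size 3, and the vertices of any clique must share a bag in every tree decomposition; so some bag has ≥ 3 vertices and tw(G) ≥ 2. Hence tw(G) = 2 exactly.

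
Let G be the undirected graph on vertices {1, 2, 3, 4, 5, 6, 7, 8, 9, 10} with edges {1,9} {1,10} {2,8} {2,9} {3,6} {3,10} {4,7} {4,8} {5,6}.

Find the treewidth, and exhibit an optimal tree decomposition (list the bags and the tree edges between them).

Treewidth 1.
One optimal decomposition is:
Bags: B1 = {5, 6}  B2 = {3, 6}  B3 = {3, 10}  B4 = {1, 10}  B5 = {1, 9}  B6 = {2, 9}  B7 = {2, 8}  B8 = {4, 8}  B9 = {4, 7}
Tree: B1–B2, B2–B3, B3–B4, B4–B5, B5–B6, B6–B7, B7–B8, B8–B9

Each bag holds 2 vertices, so the decomposition has width 1, which upper-bounds the treewidth. Any graph with an edge has treewidth ≥ 1, and G has the edge 5–6. Hence tw(G) = 1 exactly.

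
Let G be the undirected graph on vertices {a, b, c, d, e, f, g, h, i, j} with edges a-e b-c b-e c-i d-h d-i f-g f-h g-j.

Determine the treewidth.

A width-1 tree decomposition is:
Bags: B1 = {a, e}  B2 = {b, e}  B3 = {b, c}  B4 = {c, i}  B5 = {d, i}  B6 = {d, h}  B7 = {f, h}  B8 = {f, g}  B9 = {g, j}
Tree: B1–B2, B2–B3, B3–B4, B4–B5, B5–B6, B6–B7, B7–B8, B8–B9
Every bag has size at most 2, so the width is 2 − 1 = 1 and tw(G) ≤ 1. Any graph with an edge has treewidth ≥ 1, and G has the edge a–e. Hence tw(G) = 1 exactly.

1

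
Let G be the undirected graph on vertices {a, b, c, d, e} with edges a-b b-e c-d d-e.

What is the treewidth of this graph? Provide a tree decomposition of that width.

The largest bag has 2 vertices, giving width 1; this decomposition certifies tw(G) ≤ 1. G has an edge, so its treewidth is at least 1. Combining the bounds, tw(G) = 1.

Treewidth 1.
One optimal decomposition is:
Bags: B1 = {a, b}  B2 = {b, e}  B3 = {d, e}  B4 = {c, d}
Tree: B1–B2, B2–B3, B3–B4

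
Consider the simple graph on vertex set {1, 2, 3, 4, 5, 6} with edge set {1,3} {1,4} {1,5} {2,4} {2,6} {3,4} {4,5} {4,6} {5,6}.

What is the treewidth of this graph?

A width-2 tree decomposition is:
Bags: B1 = {1, 4, 5}  B2 = {4, 5, 6}  B3 = {2, 4, 6}  B4 = {1, 3, 4}
Tree: B1–B2, B2–B3, B1–B4
Every bag has size at most 3, so the width is 3 − 1 = 2 and tw(G) ≤ 2. Conversely, {1, 3, 4} is a clique of size 3, and the vertices of any clique must share a bag in every tree decomposition; so some bag has ≥ 3 vertices and tw(G) ≥ 2. The upper and lower bounds meet at 2, so that is the treewidth.

2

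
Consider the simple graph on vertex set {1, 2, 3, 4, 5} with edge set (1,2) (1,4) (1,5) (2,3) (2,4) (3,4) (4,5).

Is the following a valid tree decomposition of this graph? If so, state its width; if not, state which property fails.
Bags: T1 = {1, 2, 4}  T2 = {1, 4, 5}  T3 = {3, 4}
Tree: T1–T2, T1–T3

A tree decomposition must satisfy three properties: every vertex lies in some bag; for every edge, both endpoints lie together in some bag; and for every vertex, the bags containing it form a connected subtree. Here edge (2,3) lies in no bag, so the decomposition is invalid.

No — edge (2,3) lies in no bag.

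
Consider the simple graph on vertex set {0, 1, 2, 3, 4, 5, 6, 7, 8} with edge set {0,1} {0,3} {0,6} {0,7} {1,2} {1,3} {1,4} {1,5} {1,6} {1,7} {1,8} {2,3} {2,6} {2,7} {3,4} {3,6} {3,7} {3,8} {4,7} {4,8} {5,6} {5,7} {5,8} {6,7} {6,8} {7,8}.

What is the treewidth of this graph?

4

A width-4 tree decomposition is:
Bags: B1 = {1, 5, 6, 7, 8}  B2 = {1, 3, 6, 7, 8}  B3 = {1, 2, 3, 6, 7}  B4 = {1, 3, 4, 7, 8}  B5 = {0, 1, 3, 6, 7}
Tree: B1–B2, B2–B3, B2–B4, B3–B5
Each bag holds 5 vertices, so the decomposition has width 4, which upper-bounds the treewidth. Conversely, {1, 3, 4, 7, 8} is a clique of size 5, and the vertices of any clique must share a bag in every tree decomposition; so some bag has ≥ 5 vertices and tw(G) ≥ 4. Therefore the treewidth is 4.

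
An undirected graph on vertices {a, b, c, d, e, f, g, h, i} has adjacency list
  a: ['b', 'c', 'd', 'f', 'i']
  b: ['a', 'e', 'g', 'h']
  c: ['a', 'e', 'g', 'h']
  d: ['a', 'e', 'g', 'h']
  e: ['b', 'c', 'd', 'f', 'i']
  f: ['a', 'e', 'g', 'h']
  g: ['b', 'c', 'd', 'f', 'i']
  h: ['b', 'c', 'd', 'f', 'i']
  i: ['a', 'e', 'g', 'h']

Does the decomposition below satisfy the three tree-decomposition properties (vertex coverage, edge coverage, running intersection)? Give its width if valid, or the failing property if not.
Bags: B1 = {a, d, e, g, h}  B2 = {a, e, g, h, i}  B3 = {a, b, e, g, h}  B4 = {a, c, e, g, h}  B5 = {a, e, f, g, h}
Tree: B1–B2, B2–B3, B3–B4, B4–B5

Every vertex of G appears in some bag (union = {a, b, c, d, e, f, g, h, i}); every edge is covered by a bag; and for each vertex v the set of bags containing v is connected in the bag tree. The decomposition is therefore valid. The largest bag has 5 vertices, so the width is 4.

Yes; width 4.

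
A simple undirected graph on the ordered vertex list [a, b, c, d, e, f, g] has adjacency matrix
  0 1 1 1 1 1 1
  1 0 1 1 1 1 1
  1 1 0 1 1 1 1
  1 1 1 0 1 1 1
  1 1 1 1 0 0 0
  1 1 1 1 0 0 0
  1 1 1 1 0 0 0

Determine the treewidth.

4

A width-4 tree decomposition is:
Bags: B1 = {a, b, c, d, g}  B2 = {a, b, c, d, e}  B3 = {a, b, c, d, f}
Tree: B1–B2, B1–B3
Each bag holds 5 vertices, so the decomposition has width 4, which upper-bounds the treewidth. On the other hand G contains the 5-clique {a, b, c, d, g}. A clique must lie in a single bag of any decomposition, so no decomposition can have width below 4. Hence tw(G) = 4 exactly.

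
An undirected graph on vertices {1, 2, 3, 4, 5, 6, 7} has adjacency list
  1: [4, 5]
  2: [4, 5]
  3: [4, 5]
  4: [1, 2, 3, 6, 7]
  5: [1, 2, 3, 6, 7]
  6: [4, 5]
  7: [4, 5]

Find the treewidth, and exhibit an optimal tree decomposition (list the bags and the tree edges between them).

Treewidth 2.
One such decomposition:
Bags: B1 = {4, 5, 6}  B2 = {3, 4, 5}  B3 = {1, 4, 5}  B4 = {4, 5, 7}  B5 = {2, 4, 5}
Tree: B1–B2, B2–B3, B3–B4, B4–B5

The largest bag has 3 vertices, giving width 2; this decomposition certifies tw(G) ≤ 2. For the lower bound, G contains the cycle 4–6–5–3–4, so G is not a forest; only forests have treewidth ≤ 1, hence tw(G) ≥ 2. Hence tw(G) = 2 exactly.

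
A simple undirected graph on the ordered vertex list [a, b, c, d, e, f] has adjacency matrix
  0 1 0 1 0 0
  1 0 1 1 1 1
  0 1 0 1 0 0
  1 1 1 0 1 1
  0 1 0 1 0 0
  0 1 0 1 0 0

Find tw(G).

A width-2 tree decomposition is:
Bags: B1 = {b, c, d}  B2 = {b, d, e}  B3 = {b, d, f}  B4 = {a, b, d}
Tree: B1–B2, B1–B3, B1–B4
The largest bag has 3 vertices, giving width 2; this decomposition certifies tw(G) ≤ 2. Conversely, {b, d, e} is a clique of size 3, and the vertices of any clique must share a bag in every tree decomposition; so some bag has ≥ 3 vertices and tw(G) ≥ 2. Combining the bounds, tw(G) = 2.

2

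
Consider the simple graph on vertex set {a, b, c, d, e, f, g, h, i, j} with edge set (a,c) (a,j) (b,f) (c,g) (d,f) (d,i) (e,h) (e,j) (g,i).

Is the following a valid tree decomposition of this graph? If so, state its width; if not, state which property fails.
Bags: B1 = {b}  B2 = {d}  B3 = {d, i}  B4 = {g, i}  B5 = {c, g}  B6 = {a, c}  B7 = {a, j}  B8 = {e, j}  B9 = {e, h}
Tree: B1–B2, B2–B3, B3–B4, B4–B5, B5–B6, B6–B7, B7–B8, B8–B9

No — vertex f appears in no bag.

A tree decomposition must satisfy three properties: every vertex lies in some bag; for every edge, both endpoints lie together in some bag; and for every vertex, the bags containing it form a connected subtree. Here vertex f appears in no bag, so the decomposition is invalid.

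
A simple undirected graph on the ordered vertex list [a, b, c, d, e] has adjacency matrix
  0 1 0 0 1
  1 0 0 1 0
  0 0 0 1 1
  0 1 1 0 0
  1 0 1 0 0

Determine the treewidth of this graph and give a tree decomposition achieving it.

Treewidth 2.
One such decomposition:
Bags: B1 = {a, b, d}  B2 = {a, d, e}  B3 = {c, d, e}
Tree: B1–B2, B2–B3

The largest bag has 3 vertices, giving width 2; this decomposition certifies tw(G) ≤ 2. Since d–b–a–e–c–d is a cycle in G, G is not acyclic. Forests are exactly the graphs of treewidth ≤ 1, so tw(G) ≥ 2. The upper and lower bounds meet at 2, so that is the treewidth.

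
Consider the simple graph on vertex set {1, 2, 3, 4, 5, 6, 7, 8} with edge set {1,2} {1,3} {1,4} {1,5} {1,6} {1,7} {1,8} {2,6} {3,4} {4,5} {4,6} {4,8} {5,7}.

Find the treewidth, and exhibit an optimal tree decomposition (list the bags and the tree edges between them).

Every bag has size at most 3, so the width is 3 − 1 = 2 and tw(G) ≤ 2. For the lower bound, the 3 vertices {1, 2, 6} are pairwise adjacent, and any tree decomposition puts a clique entirely inside one bag — forcing width ≥ 2. Combining the bounds, tw(G) = 2.

Treewidth 2.
One such decomposition:
Bags: B1 = {1, 4, 8}  B2 = {1, 3, 4}  B3 = {1, 4, 6}  B4 = {1, 4, 5}  B5 = {1, 5, 7}  B6 = {1, 2, 6}
Tree: B1–B2, B2–B3, B3–B4, B4–B5, B3–B6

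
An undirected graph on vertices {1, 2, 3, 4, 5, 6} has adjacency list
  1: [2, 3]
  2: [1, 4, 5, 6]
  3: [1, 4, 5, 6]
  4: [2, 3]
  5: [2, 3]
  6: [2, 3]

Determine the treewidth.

A width-2 tree decomposition is:
Bags: B1 = {2, 3, 4}  B2 = {1, 2, 3}  B3 = {2, 3, 6}  B4 = {2, 3, 5}
Tree: B1–B2, B2–B3, B3–B4
Every bag has size at most 3, so the width is 3 − 1 = 2 and tw(G) ≤ 2. Since 4–2–1–3–4 is a cycle in G, G is not acyclic. Forests are exactly the graphs of treewidth ≤ 1, so tw(G) ≥ 2. Therefore the treewidth is 2.

2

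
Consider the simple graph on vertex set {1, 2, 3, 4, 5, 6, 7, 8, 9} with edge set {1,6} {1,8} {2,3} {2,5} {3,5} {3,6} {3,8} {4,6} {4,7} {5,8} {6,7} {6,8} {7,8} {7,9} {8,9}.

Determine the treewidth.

A width-2 tree decomposition is:
Bags: B1 = {3, 6, 8}  B2 = {3, 5, 8}  B3 = {6, 7, 8}  B4 = {4, 6, 7}  B5 = {1, 6, 8}  B6 = {2, 3, 5}  B7 = {7, 8, 9}
Tree: B1–B2, B1–B3, B3–B4, B3–B5, B2–B6, B3–B7
Each bag holds 3 vertices, so the decomposition has width 2, which upper-bounds the treewidth. For the lower bound, the 3 vertices {7, 8, 9} are pairwise adjacent, and any tree decomposition puts a clique entirely inside one bag — forcing width ≥ 2. Therefore the treewidth is 2.

2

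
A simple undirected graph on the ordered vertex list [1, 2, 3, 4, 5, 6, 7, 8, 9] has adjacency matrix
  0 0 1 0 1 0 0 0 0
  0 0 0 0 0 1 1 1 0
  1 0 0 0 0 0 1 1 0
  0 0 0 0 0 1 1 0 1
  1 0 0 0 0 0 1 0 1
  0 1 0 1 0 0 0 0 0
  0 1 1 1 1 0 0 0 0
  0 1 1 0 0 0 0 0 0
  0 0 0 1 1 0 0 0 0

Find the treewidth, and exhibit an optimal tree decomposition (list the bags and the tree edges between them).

The largest bag has 4 vertices, giving width 3; this decomposition certifies tw(G) ≤ 3. For the lower bound: the 4 vertex sets {1,5,9}, {4}, {7}, {2,3,6,8} are disjoint, each induces a connected subgraph, and every pair is joined by at least one edge of G. Contracting each set to a single vertex therefore yields K_{4} as a minor, and since treewidth is minor-monotone, tw(G) ≥ tw(K_{4}) = 3. Combining the bounds, tw(G) = 3.

Treewidth 3.
Bags: B1 = {1, 4, 5, 9}  B2 = {1, 4, 5, 7}  B3 = {1, 3, 4, 7}  B4 = {3, 4, 6, 7}  B5 = {2, 3, 6, 7}  B6 = {2, 3, 6, 8}
Tree: B1–B2, B2–B3, B3–B4, B4–B5, B5–B6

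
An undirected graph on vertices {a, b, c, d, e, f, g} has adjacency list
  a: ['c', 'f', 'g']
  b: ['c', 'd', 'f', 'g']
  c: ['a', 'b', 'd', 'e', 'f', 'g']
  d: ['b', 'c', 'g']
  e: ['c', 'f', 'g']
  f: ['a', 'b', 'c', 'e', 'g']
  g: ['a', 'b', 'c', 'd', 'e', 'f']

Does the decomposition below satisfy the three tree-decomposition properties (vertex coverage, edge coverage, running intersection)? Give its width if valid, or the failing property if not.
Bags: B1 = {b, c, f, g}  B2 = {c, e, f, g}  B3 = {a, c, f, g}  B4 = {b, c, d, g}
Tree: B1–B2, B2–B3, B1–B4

Vertex coverage: the bags together contain {a, b, c, d, e, f, g}, the full vertex set. Edge coverage: each edge of G has both endpoints in at least one bag. Running intersection: for every vertex, the bags containing it form a connected subtree. All three properties hold, so this is a valid tree decomposition of width max|bag| − 1 = 3, and hence tw(G) ≤ 3.

Yes; width 3.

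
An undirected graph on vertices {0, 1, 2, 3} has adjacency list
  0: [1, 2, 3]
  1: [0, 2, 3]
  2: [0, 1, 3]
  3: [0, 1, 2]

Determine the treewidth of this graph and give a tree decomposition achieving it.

A single bag containing all 4 vertices is trivially a valid decomposition of width 3. For the lower bound, the 4 vertices {0, 1, 2, 3} are pairwise adjacent, and any tree decomposition puts a clique entirely inside one bag — forcing width ≥ 3. Combining the bounds, tw(G) = 3.

Treewidth 3.
One optimal decomposition is:
Bags: B1 = {0, 1, 2, 3}
Tree: (single bag)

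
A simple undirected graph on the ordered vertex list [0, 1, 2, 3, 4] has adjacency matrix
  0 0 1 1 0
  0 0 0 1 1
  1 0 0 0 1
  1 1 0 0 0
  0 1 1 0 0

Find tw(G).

A width-2 tree decomposition is:
Bags: B1 = {0, 2, 4}  B2 = {0, 3, 4}  B3 = {1, 3, 4}
Tree: B1–B2, B2–B3
Every bag has size at most 3, so the width is 3 − 1 = 2 and tw(G) ≤ 2. Since 4–2–0–3–1–4 is a cycle in G, G is not acyclic. Forests are exactly the graphs of treewidth ≤ 1, so tw(G) ≥ 2. Therefore the treewidth is 2.

2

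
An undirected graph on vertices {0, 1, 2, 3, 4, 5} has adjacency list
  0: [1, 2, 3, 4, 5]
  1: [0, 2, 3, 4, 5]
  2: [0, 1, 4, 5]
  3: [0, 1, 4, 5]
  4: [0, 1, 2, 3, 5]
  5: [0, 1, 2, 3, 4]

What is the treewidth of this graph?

4

A width-4 tree decomposition is:
Bags: B1 = {0, 1, 2, 4, 5}  B2 = {0, 1, 3, 4, 5}
Tree: B1–B2
Every bag has size at most 5, so the width is 5 − 1 = 4 and tw(G) ≤ 4. For the lower bound, the 5 vertices {0, 1, 2, 4, 5} are pairwise adjacent, and any tree decomposition puts a clique entirely inside one bag — forcing width ≥ 4. Hence tw(G) = 4 exactly.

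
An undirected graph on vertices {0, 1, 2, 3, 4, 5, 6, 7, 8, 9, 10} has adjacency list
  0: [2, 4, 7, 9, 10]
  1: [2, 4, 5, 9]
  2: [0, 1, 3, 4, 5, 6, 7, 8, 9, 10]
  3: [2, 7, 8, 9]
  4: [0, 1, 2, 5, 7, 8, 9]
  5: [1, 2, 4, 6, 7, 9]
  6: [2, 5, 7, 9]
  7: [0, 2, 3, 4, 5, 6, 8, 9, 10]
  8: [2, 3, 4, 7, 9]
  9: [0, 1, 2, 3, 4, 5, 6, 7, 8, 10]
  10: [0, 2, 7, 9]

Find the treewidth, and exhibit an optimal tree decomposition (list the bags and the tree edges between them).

Every bag has size at most 5, so the width is 5 − 1 = 4 and tw(G) ≤ 4. Conversely, {1, 2, 4, 5, 9} is a clique of size 5, and the vertices of any clique must share a bag in every tree decomposition; so some bag has ≥ 5 vertices and tw(G) ≥ 4. Hence tw(G) = 4 exactly.

Treewidth 4.
One such decomposition:
Bags: B1 = {2, 5, 6, 7, 9}  B2 = {2, 4, 5, 7, 9}  B3 = {2, 4, 7, 8, 9}  B4 = {2, 3, 7, 8, 9}  B5 = {0, 2, 4, 7, 9}  B6 = {1, 2, 4, 5, 9}  B7 = {0, 2, 7, 9, 10}
Tree: B1–B2, B2–B3, B3–B4, B2–B5, B2–B6, B5–B7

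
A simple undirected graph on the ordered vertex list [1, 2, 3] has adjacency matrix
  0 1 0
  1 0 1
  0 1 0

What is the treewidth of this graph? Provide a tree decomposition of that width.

Every bag has size at most 2, so the width is 2 − 1 = 1 and tw(G) ≤ 1. Since G has at least one edge (e.g. 1–2), it is not an edgeless graph, so tw(G) ≥ 1. The upper and lower bounds meet at 1, so that is the treewidth.

Treewidth 1.
Bags: B1 = {1, 2}  B2 = {2, 3}
Tree: B1–B2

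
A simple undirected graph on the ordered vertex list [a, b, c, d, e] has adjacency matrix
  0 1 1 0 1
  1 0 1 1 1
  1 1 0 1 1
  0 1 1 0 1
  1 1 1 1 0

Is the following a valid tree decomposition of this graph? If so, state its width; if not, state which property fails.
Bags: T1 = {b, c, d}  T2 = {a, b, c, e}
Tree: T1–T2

No — edge (e,d) lies in no bag.

A tree decomposition must satisfy three properties: every vertex lies in some bag; for every edge, both endpoints lie together in some bag; and for every vertex, the bags containing it form a connected subtree. Here edge (e,d) lies in no bag, so the decomposition is invalid.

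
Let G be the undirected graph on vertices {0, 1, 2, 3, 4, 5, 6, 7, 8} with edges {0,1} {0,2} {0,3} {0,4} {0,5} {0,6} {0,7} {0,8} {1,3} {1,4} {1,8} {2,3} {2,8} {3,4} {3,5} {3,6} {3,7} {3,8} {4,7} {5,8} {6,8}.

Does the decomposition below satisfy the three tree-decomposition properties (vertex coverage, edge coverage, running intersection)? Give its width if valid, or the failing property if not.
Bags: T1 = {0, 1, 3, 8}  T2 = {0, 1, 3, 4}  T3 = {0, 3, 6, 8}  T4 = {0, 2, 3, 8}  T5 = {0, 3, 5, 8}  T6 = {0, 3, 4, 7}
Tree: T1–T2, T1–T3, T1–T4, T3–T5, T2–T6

Every vertex of G appears in some bag (union = {0, 1, 2, 3, 4, 5, 6, 7, 8}); every edge is covered by a bag; and for each vertex v the set of bags containing v is connected in the bag tree. The decomposition is therefore valid. The largest bag has 4 vertices, so the width is 3.

Yes; width 3.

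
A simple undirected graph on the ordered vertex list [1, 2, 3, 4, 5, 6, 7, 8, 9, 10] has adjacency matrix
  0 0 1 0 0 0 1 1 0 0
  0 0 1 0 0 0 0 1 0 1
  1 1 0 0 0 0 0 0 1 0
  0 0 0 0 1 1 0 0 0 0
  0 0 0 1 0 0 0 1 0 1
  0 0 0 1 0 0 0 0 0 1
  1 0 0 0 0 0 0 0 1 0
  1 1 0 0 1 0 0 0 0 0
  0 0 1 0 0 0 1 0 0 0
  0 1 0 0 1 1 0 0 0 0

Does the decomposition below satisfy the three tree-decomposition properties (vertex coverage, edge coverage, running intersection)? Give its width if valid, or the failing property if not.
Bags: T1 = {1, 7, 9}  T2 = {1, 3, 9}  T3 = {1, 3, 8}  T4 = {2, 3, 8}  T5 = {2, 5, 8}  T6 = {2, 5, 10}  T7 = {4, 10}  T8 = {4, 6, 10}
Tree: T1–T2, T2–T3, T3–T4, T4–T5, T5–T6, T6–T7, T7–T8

A tree decomposition must satisfy three properties: every vertex lies in some bag; for every edge, both endpoints lie together in some bag; and for every vertex, the bags containing it form a connected subtree. Here edge (5,4) lies in no bag, so the decomposition is invalid.

No — edge (5,4) lies in no bag.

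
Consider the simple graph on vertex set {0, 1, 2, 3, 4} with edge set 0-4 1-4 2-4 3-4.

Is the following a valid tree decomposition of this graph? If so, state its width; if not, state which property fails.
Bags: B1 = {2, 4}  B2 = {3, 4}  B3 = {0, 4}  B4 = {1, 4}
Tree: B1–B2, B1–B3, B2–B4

Yes; width 1.

Every vertex of G appears in some bag (union = {0, 1, 2, 3, 4}); every edge is covered by a bag; and for each vertex v the set of bags containing v is connected in the bag tree. The decomposition is therefore valid. The largest bag has 2 vertices, so the width is 1.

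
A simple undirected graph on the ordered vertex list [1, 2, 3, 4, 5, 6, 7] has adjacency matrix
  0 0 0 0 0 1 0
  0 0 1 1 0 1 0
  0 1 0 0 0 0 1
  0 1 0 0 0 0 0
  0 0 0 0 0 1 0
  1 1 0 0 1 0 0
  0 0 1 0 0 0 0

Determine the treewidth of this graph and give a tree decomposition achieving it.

Treewidth 1.
Bags: B1 = {2, 3}  B2 = {3, 7}  B3 = {2, 6}  B4 = {2, 4}  B5 = {5, 6}  B6 = {1, 6}
Tree: B1–B2, B1–B3, B3–B4, B3–B5, B3–B6

Every bag has size at most 2, so the width is 2 − 1 = 1 and tw(G) ≤ 1. G has an edge, so its treewidth is at least 1. Hence tw(G) = 1 exactly.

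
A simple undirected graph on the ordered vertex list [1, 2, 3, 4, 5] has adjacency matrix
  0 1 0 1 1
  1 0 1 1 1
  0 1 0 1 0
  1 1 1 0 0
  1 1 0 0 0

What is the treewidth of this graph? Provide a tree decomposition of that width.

Each bag holds 3 vertices, so the decomposition has width 2, which upper-bounds the treewidth. Conversely, {1, 2, 4} is a clique of size 3, and the vertices of any clique must share a bag in every tree decomposition; so some bag has ≥ 3 vertices and tw(G) ≥ 2. Combining the bounds, tw(G) = 2.

Treewidth 2.
One such decomposition:
Bags: B1 = {2, 3, 4}  B2 = {1, 2, 4}  B3 = {1, 2, 5}
Tree: B1–B2, B2–B3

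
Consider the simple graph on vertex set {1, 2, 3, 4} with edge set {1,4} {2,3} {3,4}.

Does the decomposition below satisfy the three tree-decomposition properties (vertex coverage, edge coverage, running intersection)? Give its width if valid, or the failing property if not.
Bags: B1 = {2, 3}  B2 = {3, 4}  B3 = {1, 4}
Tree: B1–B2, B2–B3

Checking the three conditions: (i) the bags cover all of {1, 2, 3, 4}; (ii) for each edge, some bag contains both endpoints; (iii) the bags containing any fixed vertex form a subtree. All hold, so the decomposition is valid with width 2 − 1 = 1.

Yes; width 1.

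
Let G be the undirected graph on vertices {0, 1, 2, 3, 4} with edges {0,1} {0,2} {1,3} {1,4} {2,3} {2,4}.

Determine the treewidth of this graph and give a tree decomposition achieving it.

Every bag has size at most 3, so the width is 3 − 1 = 2 and tw(G) ≤ 2. The edges 2–4–1–3–2 form a cycle, so G is not a tree and its treewidth is at least 2. Combining the bounds, tw(G) = 2.

Treewidth 2.
One such decomposition:
Bags: B1 = {1, 2, 4}  B2 = {1, 2, 3}  B3 = {0, 1, 2}
Tree: B1–B2, B2–B3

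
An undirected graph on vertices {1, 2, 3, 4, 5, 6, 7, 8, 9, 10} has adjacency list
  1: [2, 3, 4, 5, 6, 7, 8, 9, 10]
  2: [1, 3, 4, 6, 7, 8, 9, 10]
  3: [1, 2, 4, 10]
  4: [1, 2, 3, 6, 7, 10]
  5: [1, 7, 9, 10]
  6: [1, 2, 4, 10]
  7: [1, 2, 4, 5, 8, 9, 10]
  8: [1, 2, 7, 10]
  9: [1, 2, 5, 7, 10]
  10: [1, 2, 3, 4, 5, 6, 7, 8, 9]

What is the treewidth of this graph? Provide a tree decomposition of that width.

Treewidth 4.
One such decomposition:
Bags: B1 = {1, 2, 3, 4, 10}  B2 = {1, 2, 4, 6, 10}  B3 = {1, 2, 4, 7, 10}  B4 = {1, 2, 7, 9, 10}  B5 = {1, 5, 7, 9, 10}  B6 = {1, 2, 7, 8, 10}
Tree: B1–B2, B1–B3, B3–B4, B4–B5, B4–B6

The largest bag has 5 vertices, giving width 4; this decomposition certifies tw(G) ≤ 4. On the other hand G contains the 5-clique {1, 2, 7, 8, 10}. A clique must lie in a single bag of any decomposition, so no decomposition can have width below 4. Therefore the treewidth is 4.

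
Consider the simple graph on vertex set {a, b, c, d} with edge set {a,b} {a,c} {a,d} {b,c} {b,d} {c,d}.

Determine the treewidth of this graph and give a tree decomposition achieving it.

Treewidth 3.
One such decomposition:
Bags: B1 = {a, b, c, d}
Tree: (single bag)

With just one bag of size 4, the width is 4 − 1 = 3, so tw(G) ≤ 3. On the other hand G contains the 4-clique {a, b, c, d}. A clique must lie in a single bag of any decomposition, so no decomposition can have width below 3. Combining the bounds, tw(G) = 3.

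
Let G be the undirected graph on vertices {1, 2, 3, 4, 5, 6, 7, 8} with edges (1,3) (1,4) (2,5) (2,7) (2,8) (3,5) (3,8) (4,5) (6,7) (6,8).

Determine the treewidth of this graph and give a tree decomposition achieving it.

The largest bag has 3 vertices, giving width 2; this decomposition certifies tw(G) ≤ 2. For the lower bound, G contains the cycle 7–6–8–2–7, so G is not a forest; only forests have treewidth ≤ 1, hence tw(G) ≥ 2. Hence tw(G) = 2 exactly.

Treewidth 2.
One optimal decomposition is:
Bags: B1 = {2, 6, 7}  B2 = {2, 6, 8}  B3 = {2, 5, 8}  B4 = {3, 5, 8}  B5 = {3, 4, 5}  B6 = {1, 3, 4}
Tree: B1–B2, B2–B3, B3–B4, B4–B5, B5–B6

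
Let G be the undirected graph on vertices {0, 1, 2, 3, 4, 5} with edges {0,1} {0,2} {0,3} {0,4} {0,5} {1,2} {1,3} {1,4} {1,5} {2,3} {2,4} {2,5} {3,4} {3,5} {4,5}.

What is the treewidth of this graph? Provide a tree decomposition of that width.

Treewidth 5.
One optimal decomposition is:
Bags: B1 = {0, 1, 2, 3, 4, 5}
Tree: (single bag)

A single bag containing all 6 vertices is trivially a valid decomposition of width 5. On the other hand G contains the 6-clique {0, 1, 2, 3, 4, 5}. A clique must lie in a single bag of any decomposition, so no decomposition can have width below 5. The upper and lower bounds meet at 5, so that is the treewidth.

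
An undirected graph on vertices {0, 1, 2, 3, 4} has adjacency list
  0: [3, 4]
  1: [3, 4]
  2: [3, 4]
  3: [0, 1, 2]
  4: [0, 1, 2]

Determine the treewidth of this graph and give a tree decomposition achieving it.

Each bag holds 3 vertices, so the decomposition has width 2, which upper-bounds the treewidth. For the lower bound, G contains the cycle 4–1–3–2–4, so G is not a forest; only forests have treewidth ≤ 1, hence tw(G) ≥ 2. The upper and lower bounds meet at 2, so that is the treewidth.

Treewidth 2.
One such decomposition:
Bags: B1 = {1, 3, 4}  B2 = {2, 3, 4}  B3 = {0, 3, 4}
Tree: B1–B2, B2–B3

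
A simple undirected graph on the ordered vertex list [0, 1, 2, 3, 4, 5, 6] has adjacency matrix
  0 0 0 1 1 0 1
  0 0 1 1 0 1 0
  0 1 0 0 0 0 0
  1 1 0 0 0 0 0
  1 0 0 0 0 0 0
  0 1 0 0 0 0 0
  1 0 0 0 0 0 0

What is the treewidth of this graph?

1

A width-1 tree decomposition is:
Bags: B1 = {1, 3}  B2 = {0, 3}  B3 = {1, 5}  B4 = {1, 2}  B5 = {0, 6}  B6 = {0, 4}
Tree: B1–B2, B1–B3, B1–B4, B2–B5, B5–B6
Every bag has size at most 2, so the width is 2 − 1 = 1 and tw(G) ≤ 1. Since G has at least one edge (e.g. 1–3), it is not an edgeless graph, so tw(G) ≥ 1. Combining the bounds, tw(G) = 1.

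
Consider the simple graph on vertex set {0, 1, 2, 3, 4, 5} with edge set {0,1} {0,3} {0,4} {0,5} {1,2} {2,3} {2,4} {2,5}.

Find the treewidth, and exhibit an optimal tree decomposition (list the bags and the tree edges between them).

Each bag holds 3 vertices, so the decomposition has width 2, which upper-bounds the treewidth. For the lower bound, G contains the cycle 5–2–1–0–5, so G is not a forest; only forests have treewidth ≤ 1, hence tw(G) ≥ 2. Hence tw(G) = 2 exactly.

Treewidth 2.
Bags: B1 = {0, 2, 5}  B2 = {0, 1, 2}  B3 = {0, 2, 4}  B4 = {0, 2, 3}
Tree: B1–B2, B2–B3, B3–B4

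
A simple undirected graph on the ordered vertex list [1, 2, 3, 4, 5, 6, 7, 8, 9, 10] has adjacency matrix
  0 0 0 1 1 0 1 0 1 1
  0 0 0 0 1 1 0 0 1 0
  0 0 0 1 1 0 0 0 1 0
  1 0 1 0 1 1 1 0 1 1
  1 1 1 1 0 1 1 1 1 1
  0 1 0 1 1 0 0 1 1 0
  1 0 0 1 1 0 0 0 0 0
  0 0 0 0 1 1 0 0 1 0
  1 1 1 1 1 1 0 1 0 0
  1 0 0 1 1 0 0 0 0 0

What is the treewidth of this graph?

A width-3 tree decomposition is:
Bags: B1 = {4, 5, 6, 9}  B2 = {2, 5, 6, 9}  B3 = {1, 4, 5, 9}  B4 = {1, 4, 5, 7}  B5 = {5, 6, 8, 9}  B6 = {3, 4, 5, 9}  B7 = {1, 4, 5, 10}
Tree: B1–B2, B1–B3, B3–B4, B2–B5, B3–B6, B3–B7
Each bag holds 4 vertices, so the decomposition has width 3, which upper-bounds the treewidth. Conversely, {5, 6, 8, 9} is a clique of size 4, and the vertices of any clique must share a bag in every tree decomposition; so some bag has ≥ 4 vertices and tw(G) ≥ 3. Therefore the treewidth is 3.

3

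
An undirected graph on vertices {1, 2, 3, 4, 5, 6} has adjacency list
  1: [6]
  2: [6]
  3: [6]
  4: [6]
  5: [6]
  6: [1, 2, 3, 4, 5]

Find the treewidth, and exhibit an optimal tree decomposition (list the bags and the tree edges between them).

Each bag holds 2 vertices, so the decomposition has width 1, which upper-bounds the treewidth. Since G has at least one edge (e.g. 2–6), it is not an edgeless graph, so tw(G) ≥ 1. Combining the bounds, tw(G) = 1.

Treewidth 1.
Bags: B1 = {2, 6}  B2 = {3, 6}  B3 = {4, 6}  B4 = {1, 6}  B5 = {5, 6}
Tree: B1–B2, B2–B3, B1–B4, B3–B5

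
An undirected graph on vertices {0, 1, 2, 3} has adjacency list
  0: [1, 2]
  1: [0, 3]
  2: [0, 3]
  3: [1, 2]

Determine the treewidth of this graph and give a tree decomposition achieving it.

Every bag has size at most 3, so the width is 3 − 1 = 2 and tw(G) ≤ 2. The edges 3–1–0–2–3 form a cycle, so G is not a tree and its treewidth is at least 2. The upper and lower bounds meet at 2, so that is the treewidth.

Treewidth 2.
One such decomposition:
Bags: B1 = {0, 1, 3}  B2 = {0, 2, 3}
Tree: B1–B2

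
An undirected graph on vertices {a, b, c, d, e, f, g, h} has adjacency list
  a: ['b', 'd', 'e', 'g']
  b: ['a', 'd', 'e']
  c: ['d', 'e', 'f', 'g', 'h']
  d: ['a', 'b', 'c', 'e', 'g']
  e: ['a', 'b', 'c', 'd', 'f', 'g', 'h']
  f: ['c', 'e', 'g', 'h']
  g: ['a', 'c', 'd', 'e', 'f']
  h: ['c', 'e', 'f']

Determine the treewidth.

3

A width-3 tree decomposition is:
Bags: B1 = {c, e, f, g}  B2 = {c, d, e, g}  B3 = {a, d, e, g}  B4 = {c, e, f, h}  B5 = {a, b, d, e}
Tree: B1–B2, B2–B3, B1–B4, B3–B5
The largest bag has 4 vertices, giving width 3; this decomposition certifies tw(G) ≤ 3. On the other hand G contains the 4-clique {c, d, e, g}. A clique must lie in a single bag of any decomposition, so no decomposition can have width below 3. Combining the bounds, tw(G) = 3.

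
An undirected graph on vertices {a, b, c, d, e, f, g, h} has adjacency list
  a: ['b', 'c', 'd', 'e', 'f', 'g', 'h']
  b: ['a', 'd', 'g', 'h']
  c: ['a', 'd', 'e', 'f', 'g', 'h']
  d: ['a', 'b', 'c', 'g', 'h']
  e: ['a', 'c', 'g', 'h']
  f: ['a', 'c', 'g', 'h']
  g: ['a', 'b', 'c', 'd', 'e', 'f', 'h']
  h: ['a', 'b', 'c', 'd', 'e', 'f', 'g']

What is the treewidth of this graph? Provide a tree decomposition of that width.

Treewidth 4.
Bags: B1 = {a, c, e, g, h}  B2 = {a, c, d, g, h}  B3 = {a, c, f, g, h}  B4 = {a, b, d, g, h}
Tree: B1–B2, B1–B3, B2–B4

Every bag has size at most 5, so the width is 5 − 1 = 4 and tw(G) ≤ 4. For the lower bound, the 5 vertices {a, c, d, g, h} are pairwise adjacent, and any tree decomposition puts a clique entirely inside one bag — forcing width ≥ 4. Hence tw(G) = 4 exactly.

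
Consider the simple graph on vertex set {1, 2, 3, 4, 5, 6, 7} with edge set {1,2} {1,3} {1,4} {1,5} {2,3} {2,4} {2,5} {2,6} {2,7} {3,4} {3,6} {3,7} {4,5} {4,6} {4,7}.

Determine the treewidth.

3

A width-3 tree decomposition is:
Bags: B1 = {2, 3, 4, 6}  B2 = {1, 2, 3, 4}  B3 = {2, 3, 4, 7}  B4 = {1, 2, 4, 5}
Tree: B1–B2, B1–B3, B2–B4
Each bag holds 4 vertices, so the decomposition has width 3, which upper-bounds the treewidth. Conversely, {1, 2, 3, 4} is a clique of size 4, and the vertices of any clique must share a bag in every tree decomposition; so some bag has ≥ 4 vertices and tw(G) ≥ 3. Hence tw(G) = 3 exactly.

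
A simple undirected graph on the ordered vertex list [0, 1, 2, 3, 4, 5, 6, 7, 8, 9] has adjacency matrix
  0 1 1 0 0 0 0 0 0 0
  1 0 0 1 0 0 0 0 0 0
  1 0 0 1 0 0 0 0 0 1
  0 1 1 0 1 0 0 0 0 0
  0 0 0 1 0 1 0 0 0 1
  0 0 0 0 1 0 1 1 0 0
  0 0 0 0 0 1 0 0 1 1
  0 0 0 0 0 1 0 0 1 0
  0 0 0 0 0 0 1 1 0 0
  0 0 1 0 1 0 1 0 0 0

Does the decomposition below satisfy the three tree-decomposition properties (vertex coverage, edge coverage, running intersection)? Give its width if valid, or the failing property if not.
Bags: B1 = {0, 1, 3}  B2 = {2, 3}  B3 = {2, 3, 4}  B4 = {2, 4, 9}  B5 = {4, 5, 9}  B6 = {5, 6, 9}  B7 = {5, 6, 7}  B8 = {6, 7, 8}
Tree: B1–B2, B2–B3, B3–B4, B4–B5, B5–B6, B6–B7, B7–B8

A tree decomposition must satisfy three properties: every vertex lies in some bag; for every edge, both endpoints lie together in some bag; and for every vertex, the bags containing it form a connected subtree. Here edge (0,2) lies in no bag, so the decomposition is invalid.

No — edge (0,2) lies in no bag.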